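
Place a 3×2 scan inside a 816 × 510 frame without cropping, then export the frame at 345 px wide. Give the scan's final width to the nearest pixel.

Fitted into 816×510, the scan spans the height; its width is 510 × 3/2 ≈ 765.00 px.
The frame scales by 345/816 = 0.4228; 765.00 × 0.4228 ≈ 323.44 px.

323 px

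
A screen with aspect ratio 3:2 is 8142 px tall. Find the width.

Width = 8142 / 2 × 3 = 12213.

12213 px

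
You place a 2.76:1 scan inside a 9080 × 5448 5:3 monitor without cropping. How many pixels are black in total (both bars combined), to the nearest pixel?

2.76:1 (2.760) > 5:3 (1.667), so the scan fills the width.
Content height = 9080 / 2.760 ≈ 3289.8551 px.
Black = 5448 − 3289.8551 = 2158.1449 px.
Bar area = 2158.1449 × 9080 ≈ 19595956 px.

19595956 pixels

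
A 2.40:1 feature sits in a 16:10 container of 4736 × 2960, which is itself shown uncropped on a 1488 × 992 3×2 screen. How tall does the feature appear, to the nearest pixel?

2.40:1 in 4736×2960: fills the width, so the feature is 4736.00 × 1973.33.
16:10 in 1488×992: fills the width, so the intermediate becomes 1488.00 × 930.00 — a scale of ×0.3142.
The feature scales with it: height 1973.33 × 0.3142 ≈ 620.00.

620 px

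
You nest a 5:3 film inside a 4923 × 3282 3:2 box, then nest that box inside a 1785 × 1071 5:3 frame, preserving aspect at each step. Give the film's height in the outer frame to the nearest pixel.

Inside the 4923×3282 canvas the film is width-limited at 4923.00 × 2953.80.
Second fit — the 3:2 canvas into 1785×1071 spans the height: 1606.50 × 1071.00 (×0.3263 from 4923×3282).
The film scales with it: height 2953.80 × 0.3263 ≈ 963.90.

964 px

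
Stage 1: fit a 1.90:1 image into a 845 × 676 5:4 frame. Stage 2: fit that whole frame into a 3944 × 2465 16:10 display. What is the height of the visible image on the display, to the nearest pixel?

First fit — 1.90:1 into 845×676 spans the width: 845.00 × 444.74.
Second fit — the 5:4 canvas into 3944×2465 spans the height: 3081.25 × 2465.00 (×3.6464 from 845×676).
Applying the same ×3.6464: 444.74 → 1621.71.

1622 px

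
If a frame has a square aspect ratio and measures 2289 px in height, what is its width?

2289 px

Width = 2289·1/1 = 2289.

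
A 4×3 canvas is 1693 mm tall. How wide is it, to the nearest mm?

1693 × 4/3 = 2257.33.

2257 mm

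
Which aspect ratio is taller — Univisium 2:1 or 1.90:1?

1.90:1

Univisium 2:1 = 2 and 1.9; 2 > 1.9. The smaller width-to-height ratio is the taller frame.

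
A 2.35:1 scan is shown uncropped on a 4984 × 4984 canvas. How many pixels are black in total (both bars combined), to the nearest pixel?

14269934 pixels

2.35:1 (2.350) > square (1.000), so the scan fills the width.
That makes the image 2120.8511 px tall (4984 / 2.350).
Leftover height: 4984 − 2120.8511 = 2863.1489 px.
Across the 4984-px span: 2863.1489 × 4984 ≈ 14269934 px.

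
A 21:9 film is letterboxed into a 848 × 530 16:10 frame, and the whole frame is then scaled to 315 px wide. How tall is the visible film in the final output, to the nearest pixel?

135 px

At 848×530 the film is width-limited, so height = 848 × 9/21 ≈ 363.43 px.
Resizing to 315 px wide multiplies everything by 0.3715: 363.43 → 135.00 px.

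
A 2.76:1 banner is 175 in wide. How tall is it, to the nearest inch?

At 2.76:1, 175 / 2.760 ≈ 63.41.

63 in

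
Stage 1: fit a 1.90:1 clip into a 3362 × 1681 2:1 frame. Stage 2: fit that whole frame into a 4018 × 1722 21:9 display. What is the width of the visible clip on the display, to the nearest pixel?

First fit — 1.90:1 into 3362×1681 spans the height: 3193.90 × 1681.00.
2:1 in 4018×1722: fills the height, so the intermediate becomes 3444.00 × 1722.00 — a scale of ×1.0244.
The clip scales with it: width 3193.90 × 1.0244 ≈ 3271.80.

3272 px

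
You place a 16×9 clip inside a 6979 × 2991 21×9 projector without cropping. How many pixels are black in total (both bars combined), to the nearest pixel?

Since 1.778 < 2.333, the clip is height-limited.
Content width = 2991 × 16/9 ≈ 5317.3333 px.
Leftover width: 6979 − 5317.3333 = 1661.6667 px.
That's 1661.6667 × 2991 ≈ 4970045 black pixels.

4970045 pixels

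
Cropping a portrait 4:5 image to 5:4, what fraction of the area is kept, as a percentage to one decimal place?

64.0%

Going from portrait 4:5 to 5:4 means cutting height while keeping width.
Fraction kept = (0.800)/(1.250) ≈ 64.00%.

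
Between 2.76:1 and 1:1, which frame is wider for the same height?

2.76 and 1; 2.76 > 1.

2.76:1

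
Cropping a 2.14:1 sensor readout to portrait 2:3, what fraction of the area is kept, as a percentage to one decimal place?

Going from 2.14:1 to portrait 2:3 means cutting width while keeping height.
Area ratio = (0.667)/(2.140) = 31.15% retained.

31.2%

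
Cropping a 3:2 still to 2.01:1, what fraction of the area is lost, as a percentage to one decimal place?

The width stays; only height is cut (since 2.01:1 is wider than 3:2).
Area ratio = (1.500)/(2.010) = 74.63%; the remaining 25.37% is cropped out.

25.4%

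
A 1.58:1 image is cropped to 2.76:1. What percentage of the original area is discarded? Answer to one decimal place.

2.76:1 is wider than 1.58:1, so the crop keeps the full width and trims the height.
Area ratio = (1.580)/(2.760) = 57.25%; the remaining 42.75% is cropped out.

42.8%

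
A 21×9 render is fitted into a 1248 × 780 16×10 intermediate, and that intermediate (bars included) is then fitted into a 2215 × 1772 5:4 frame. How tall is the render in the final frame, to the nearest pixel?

949 px

First fit — 21×9 into 1248×780 spans the width: 1248.00 × 534.86.
The 16×10 canvas is width-limited in 2215×1772, giving 2215.00 × 1384.38; scale factor 1.7748.
Applying the same ×1.7748: 534.86 → 949.29.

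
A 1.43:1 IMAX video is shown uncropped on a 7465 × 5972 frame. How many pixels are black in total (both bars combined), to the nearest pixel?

Since 1.430 > 1.250, the video is width-limited.
The video is 7465 / 1.430 ≈ 5220.2797 px tall.
5972 − 5220.2797 = 751.7203 px of bars.
Across the 7465-px span: 751.7203 × 7465 ≈ 5611592 px.

5611592 pixels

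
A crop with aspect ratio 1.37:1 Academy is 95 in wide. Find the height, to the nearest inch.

69 in

At 1.37:1 Academy, 95 / 1.370 ≈ 69.34.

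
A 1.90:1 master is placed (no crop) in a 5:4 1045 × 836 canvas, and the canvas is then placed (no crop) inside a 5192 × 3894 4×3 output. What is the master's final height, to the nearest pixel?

2562 px

Inside the 1045×836 canvas the master is width-limited at 1045.00 × 550.00.
5:4 in 5192×3894: fills the height, so the intermediate becomes 4867.50 × 3894.00 — a scale of ×4.6579.
The master scales with it: height 550.00 × 4.6579 ≈ 2561.84.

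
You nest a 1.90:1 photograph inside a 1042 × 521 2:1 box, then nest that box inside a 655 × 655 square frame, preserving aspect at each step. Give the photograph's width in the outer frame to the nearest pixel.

622 px

First fit — 1.90:1 into 1042×521 spans the height: 989.90 × 521.00.
The 2:1 canvas is width-limited in 655×655, giving 655.00 × 327.50; scale factor 0.6286.
Applying the same ×0.6286: 989.90 → 622.25.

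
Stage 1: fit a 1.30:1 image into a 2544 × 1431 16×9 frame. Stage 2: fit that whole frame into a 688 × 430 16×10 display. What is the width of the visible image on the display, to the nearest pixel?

1.30:1 in 2544×1431: fills the height, so the image is 1860.30 × 1431.00.
Second fit — the 16×9 canvas into 688×430 spans the width: 688.00 × 387.00 (×0.2704 from 2544×1431).
So the image's width is 1860.30 × 0.2704 ≈ 503.10.

503 px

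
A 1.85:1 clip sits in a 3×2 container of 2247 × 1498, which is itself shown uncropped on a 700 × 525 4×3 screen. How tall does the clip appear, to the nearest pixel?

1.85:1 in 2247×1498: fills the width, so the clip is 2247.00 × 1214.59.
Second fit — the 3×2 canvas into 700×525 spans the width: 700.00 × 466.67 (×0.3115 from 2247×1498).
The clip scales with it: height 1214.59 × 0.3115 ≈ 378.38.

378 px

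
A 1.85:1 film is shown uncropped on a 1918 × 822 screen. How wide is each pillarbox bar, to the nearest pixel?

199 px

1.85:1 is narrower than 21:9, so it spans the full height.
That makes the image 1520.70 px wide (822 × 1.850).
1918 − 1520.70 = 397.30 px of bars (198.65 each).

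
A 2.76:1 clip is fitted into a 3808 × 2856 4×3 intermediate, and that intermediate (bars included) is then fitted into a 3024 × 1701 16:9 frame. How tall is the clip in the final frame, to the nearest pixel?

Inside the 3808×2856 canvas the clip is width-limited at 3808.00 × 1379.71.
Second fit — the 4×3 canvas into 3024×1701 spans the height: 2268.00 × 1701.00 (×0.5956 from 3808×2856).
The clip scales with it: height 1379.71 × 0.5956 ≈ 821.74.

822 px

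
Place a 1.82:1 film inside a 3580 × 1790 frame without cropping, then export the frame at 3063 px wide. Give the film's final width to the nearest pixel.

2787 px

At 3580×1790 the film is height-limited, so width = 1790 × 1.820 ≈ 3257.80 px.
Scaling 3580 → 3063 is ×0.8556, so the width becomes 3257.80 × 0.8556 ≈ 2787.33 px.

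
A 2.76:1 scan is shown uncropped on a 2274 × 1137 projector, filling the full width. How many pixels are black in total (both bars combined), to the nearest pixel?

711960 pixels

Content height = 2274 / 2.760 ≈ 823.9130 px.
Black = 1137 − 823.9130 = 313.0870 px.
Across the 2274-px span: 313.0870 × 2274 ≈ 711960 px.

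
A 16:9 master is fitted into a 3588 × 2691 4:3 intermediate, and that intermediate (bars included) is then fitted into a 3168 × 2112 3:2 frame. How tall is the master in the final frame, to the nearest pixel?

Inside the 3588×2691 canvas the master is width-limited at 3588.00 × 2018.25.
Second fit — the 4:3 canvas into 3168×2112 spans the height: 2816.00 × 2112.00 (×0.7848 from 3588×2691).
So the master's height is 2018.25 × 0.7848 ≈ 1584.00.

1584 px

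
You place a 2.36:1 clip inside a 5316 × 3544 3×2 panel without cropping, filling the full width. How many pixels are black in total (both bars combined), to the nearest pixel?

The clip is 5316 / 2.360 ≈ 2252.5424 px tall.
Black = 3544 − 2252.5424 = 1291.4576 px.
Bar area = 1291.4576 × 5316 ≈ 6865389 px.

6865389 pixels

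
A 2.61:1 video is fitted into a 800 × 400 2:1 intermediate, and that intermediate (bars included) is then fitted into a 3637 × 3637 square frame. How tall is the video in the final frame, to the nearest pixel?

1393 px

2.61:1 in 800×400: fills the width, so the video is 800.00 × 306.51.
The 2:1 canvas is width-limited in 3637×3637, giving 3637.00 × 1818.50; scale factor 4.5462.
So the video's height is 306.51 × 4.5462 ≈ 1393.49.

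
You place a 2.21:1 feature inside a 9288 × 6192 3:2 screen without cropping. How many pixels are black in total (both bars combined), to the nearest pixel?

18476480 pixels

2.21:1 is wider than 3:2, so it spans the full width.
Content height = 9288 / 2.210 ≈ 4202.7149 px.
6192 − 4202.7149 = 1989.2851 px of bars.
Across the 9288-px span: 1989.2851 × 9288 ≈ 18476480 px.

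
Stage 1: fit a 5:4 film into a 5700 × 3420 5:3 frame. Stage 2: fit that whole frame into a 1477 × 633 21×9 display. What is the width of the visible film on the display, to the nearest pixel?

First fit — 5:4 into 5700×3420 spans the height: 4275.00 × 3420.00.
5:3 in 1477×633: fills the height, so the intermediate becomes 1055.00 × 633.00 — a scale of ×0.1851.
Applying the same ×0.1851: 4275.00 → 791.25.

791 px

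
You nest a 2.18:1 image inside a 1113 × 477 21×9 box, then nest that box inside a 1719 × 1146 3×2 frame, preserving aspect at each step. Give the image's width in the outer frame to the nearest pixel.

Inside the 1113×477 canvas the image is height-limited at 1039.86 × 477.00.
21×9 in 1719×1146: fills the width, so the intermediate becomes 1719.00 × 736.71 — a scale of ×1.5445.
The image scales with it: width 1039.86 × 1.5445 ≈ 1606.04.

1606 px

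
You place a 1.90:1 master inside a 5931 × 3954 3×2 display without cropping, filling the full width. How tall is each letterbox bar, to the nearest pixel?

416 px

The master is 5931 / 1.900 ≈ 3121.58 px tall.
3954 − 3121.58 = 832.42 px of bars (416.21 each).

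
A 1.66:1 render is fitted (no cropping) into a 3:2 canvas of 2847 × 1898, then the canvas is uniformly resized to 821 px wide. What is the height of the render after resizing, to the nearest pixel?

Fitted into 2847×1898, the render spans the width; its height is 2847 / 1.660 ≈ 1715.06 px.
Resizing to 821 px wide multiplies everything by 0.2884: 1715.06 → 494.58 px.

495 px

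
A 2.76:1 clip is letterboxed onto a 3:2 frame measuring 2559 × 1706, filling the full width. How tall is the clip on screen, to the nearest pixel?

Content height = 2559 / 2.760 ≈ 927.17 px.

927 px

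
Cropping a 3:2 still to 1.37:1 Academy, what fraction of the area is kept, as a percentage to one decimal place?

91.3%

1.37:1 Academy is narrower than 3:2, so the crop keeps the full height and trims the width.
(1.370)/(1.500) ≈ 0.913 of the area survives.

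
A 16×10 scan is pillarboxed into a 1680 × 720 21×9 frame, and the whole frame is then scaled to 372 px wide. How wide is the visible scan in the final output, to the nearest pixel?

At 1680×720 the scan is height-limited, so width = 720 × 16/10 ≈ 1152.00 px.
The frame scales by 372/1680 = 0.2214; 1152.00 × 0.2214 ≈ 255.09 px.

255 px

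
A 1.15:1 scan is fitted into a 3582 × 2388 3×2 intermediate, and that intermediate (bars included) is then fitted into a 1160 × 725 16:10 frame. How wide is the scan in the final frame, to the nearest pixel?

1.15:1 in 3582×2388: fills the height, so the scan is 2746.20 × 2388.00.
The 3×2 canvas is height-limited in 1160×725, giving 1087.50 × 725.00; scale factor 0.3036.
Applying the same ×0.3036: 2746.20 → 833.75.

834 px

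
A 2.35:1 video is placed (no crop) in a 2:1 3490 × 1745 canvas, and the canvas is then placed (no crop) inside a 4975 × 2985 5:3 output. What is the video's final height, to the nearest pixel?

2117 px

2.35:1 in 3490×1745: fills the width, so the video is 3490.00 × 1485.11.
2:1 in 4975×2985: fills the width, so the intermediate becomes 4975.00 × 2487.50 — a scale of ×1.4255.
The video scales with it: height 1485.11 × 1.4255 ≈ 2117.02.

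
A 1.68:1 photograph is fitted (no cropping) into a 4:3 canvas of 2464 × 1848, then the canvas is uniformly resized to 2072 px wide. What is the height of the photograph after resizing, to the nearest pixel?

1233 px

In the 2464×1848 frame the photograph fills the width: height = 2464 / 1.680 ≈ 1466.67 px.
The frame scales by 2072/2464 = 0.8409; 1466.67 × 0.8409 ≈ 1233.33 px.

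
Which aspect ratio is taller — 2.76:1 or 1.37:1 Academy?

2.76 and 1.37; 2.76 > 1.37. The smaller width-to-height ratio is the taller frame.

1.37:1 Academy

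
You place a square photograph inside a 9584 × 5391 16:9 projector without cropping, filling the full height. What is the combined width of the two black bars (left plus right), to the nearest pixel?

4193 px

That makes the image 5391.00 px wide (5391 × 1/1).
Leftover width: 9584 − 5391.00 = 4193.00 px.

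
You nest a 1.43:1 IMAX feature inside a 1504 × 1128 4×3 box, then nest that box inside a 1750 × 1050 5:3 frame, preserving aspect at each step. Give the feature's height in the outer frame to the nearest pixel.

979 px

First fit — 1.43:1 IMAX into 1504×1128 spans the width: 1504.00 × 1051.75.
The 4×3 canvas is height-limited in 1750×1050, giving 1400.00 × 1050.00; scale factor 0.9309.
Applying the same ×0.9309: 1051.75 → 979.02.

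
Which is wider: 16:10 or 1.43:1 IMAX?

16:10 = 1.6 and 1.43; 1.6 > 1.43.

16:10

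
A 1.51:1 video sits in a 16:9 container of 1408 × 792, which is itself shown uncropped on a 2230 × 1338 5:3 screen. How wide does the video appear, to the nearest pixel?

1894 px

First fit — 1.51:1 into 1408×792 spans the height: 1195.92 × 792.00.
16:9 in 2230×1338: fills the width, so the intermediate becomes 2230.00 × 1254.38 — a scale of ×1.5838.
The video scales with it: width 1195.92 × 1.5838 ≈ 1894.11.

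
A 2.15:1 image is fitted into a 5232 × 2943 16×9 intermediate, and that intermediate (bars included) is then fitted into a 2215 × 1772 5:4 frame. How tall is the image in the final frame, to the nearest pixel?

1030 px

Inside the 5232×2943 canvas the image is width-limited at 5232.00 × 2433.49.
Second fit — the 16×9 canvas into 2215×1772 spans the width: 2215.00 × 1245.94 (×0.4234 from 5232×2943).
Applying the same ×0.4234: 2433.49 → 1030.23.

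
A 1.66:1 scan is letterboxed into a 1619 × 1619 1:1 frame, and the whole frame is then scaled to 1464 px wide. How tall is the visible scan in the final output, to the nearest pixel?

At 1619×1619 the scan is width-limited, so height = 1619 / 1.660 ≈ 975.30 px.
Resizing to 1464 px wide multiplies everything by 0.9043: 975.30 → 881.93 px.

882 px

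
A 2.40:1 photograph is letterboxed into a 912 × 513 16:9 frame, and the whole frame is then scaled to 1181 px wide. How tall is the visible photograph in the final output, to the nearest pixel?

In the 912×513 frame the photograph fills the width: height = 912 / 2.400 ≈ 380.00 px.
Scaling 912 → 1181 is ×1.2950, so the height becomes 380.00 × 1.2950 ≈ 492.08 px.

492 px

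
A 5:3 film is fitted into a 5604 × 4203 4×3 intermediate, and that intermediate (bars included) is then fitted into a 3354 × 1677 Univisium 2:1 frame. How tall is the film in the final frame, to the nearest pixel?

5:3 in 5604×4203: fills the width, so the film is 5604.00 × 3362.40.
4×3 in 3354×1677: fills the height, so the intermediate becomes 2236.00 × 1677.00 — a scale of ×0.3990.
So the film's height is 3362.40 × 0.3990 ≈ 1341.60.

1342 px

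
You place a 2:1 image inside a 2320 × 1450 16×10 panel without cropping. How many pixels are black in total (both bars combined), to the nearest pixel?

Since 2.000 > 1.600, the image is width-limited.
That makes the image 1160.0000 px tall (2320 × 1/2).
Black = 1450 − 1160.0000 = 290.0000 px.
Bar area = 290.0000 × 2320 ≈ 672800 px.

672800 pixels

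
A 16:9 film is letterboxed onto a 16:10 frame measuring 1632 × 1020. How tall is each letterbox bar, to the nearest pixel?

Since 1.778 > 1.600, the film is width-limited.
Content height = 1632 × 9/16 ≈ 918.00 px.
Black = 1020 − 918.00 = 102.00 px, or 51.00 per bar.

51 px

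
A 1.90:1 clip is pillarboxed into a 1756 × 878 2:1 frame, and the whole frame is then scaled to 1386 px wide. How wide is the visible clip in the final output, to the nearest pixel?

At 1756×878 the clip is height-limited, so width = 878 × 1.900 ≈ 1668.20 px.
Resizing to 1386 px wide multiplies everything by 0.7893: 1668.20 → 1316.70 px.

1317 px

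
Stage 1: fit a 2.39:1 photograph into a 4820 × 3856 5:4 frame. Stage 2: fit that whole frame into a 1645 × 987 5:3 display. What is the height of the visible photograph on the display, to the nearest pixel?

516 px

First fit — 2.39:1 into 4820×3856 spans the width: 4820.00 × 2016.74.
The 5:4 canvas is height-limited in 1645×987, giving 1233.75 × 987.00; scale factor 0.2560.
Applying the same ×0.2560: 2016.74 → 516.21.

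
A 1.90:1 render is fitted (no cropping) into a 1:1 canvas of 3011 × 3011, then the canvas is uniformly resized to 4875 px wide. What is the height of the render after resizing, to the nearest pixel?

2566 px

Fitted into 3011×3011, the render spans the width; its height is 3011 / 1.900 ≈ 1584.74 px.
The frame scales by 4875/3011 = 1.6191; 1584.74 × 1.6191 ≈ 2565.79 px.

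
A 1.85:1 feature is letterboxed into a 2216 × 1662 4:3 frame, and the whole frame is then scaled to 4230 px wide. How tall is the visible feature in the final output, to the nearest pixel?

Fitted into 2216×1662, the feature spans the width; its height is 2216 / 1.850 ≈ 1197.84 px.
Resizing to 4230 px wide multiplies everything by 1.9088: 1197.84 → 2286.49 px.

2286 px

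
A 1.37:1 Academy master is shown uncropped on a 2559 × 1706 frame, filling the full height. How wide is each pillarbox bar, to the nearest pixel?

The master is 1706 × 1.370 ≈ 2337.22 px wide.
Black = 2559 − 2337.22 = 221.78 px, or 110.89 per bar.

111 px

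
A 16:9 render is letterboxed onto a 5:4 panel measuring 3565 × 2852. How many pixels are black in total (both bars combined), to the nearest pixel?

Since 1.778 > 1.250, the render is width-limited.
That makes the image 2005.3125 px tall (3565 × 9/16).
2852 − 2005.3125 = 846.6875 px of bars.
That's 846.6875 × 3565 ≈ 3018441 black pixels.

3018441 pixels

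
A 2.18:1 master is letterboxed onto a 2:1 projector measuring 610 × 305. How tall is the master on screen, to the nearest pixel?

Since 2.180 > 2.000, the master is width-limited.
The master is 610 / 2.180 ≈ 279.82 px tall.

280 px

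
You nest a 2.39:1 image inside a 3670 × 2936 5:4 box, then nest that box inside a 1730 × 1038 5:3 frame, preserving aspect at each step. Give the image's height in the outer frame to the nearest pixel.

543 px

First fit — 2.39:1 into 3670×2936 spans the width: 3670.00 × 1535.56.
The 5:4 canvas is height-limited in 1730×1038, giving 1297.50 × 1038.00; scale factor 0.3535.
Applying the same ×0.3535: 1535.56 → 542.89.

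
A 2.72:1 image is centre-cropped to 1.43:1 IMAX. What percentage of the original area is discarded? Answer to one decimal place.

1.43:1 IMAX is narrower than 2.72:1, so the crop keeps the full height and trims the width.
Fraction kept = (1.430)/(2.720) ≈ 52.57%, so 47.43% is lost.

47.4%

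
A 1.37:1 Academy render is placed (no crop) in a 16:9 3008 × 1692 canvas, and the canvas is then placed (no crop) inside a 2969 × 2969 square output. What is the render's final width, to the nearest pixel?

2288 px

Inside the 3008×1692 canvas the render is height-limited at 2318.04 × 1692.00.
Second fit — the 16:9 canvas into 2969×2969 spans the width: 2969.00 × 1670.06 (×0.9870 from 3008×1692).
Applying the same ×0.9870: 2318.04 → 2287.99.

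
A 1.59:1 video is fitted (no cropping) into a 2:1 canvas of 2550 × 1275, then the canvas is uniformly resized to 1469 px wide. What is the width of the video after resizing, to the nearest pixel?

1168 px

At 2550×1275 the video is height-limited, so width = 1275 × 1.590 ≈ 2027.25 px.
Scaling 2550 → 1469 is ×0.5761, so the width becomes 2027.25 × 0.5761 ≈ 1167.86 px.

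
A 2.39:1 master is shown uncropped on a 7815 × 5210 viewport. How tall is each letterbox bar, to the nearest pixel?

2.39:1 (2.390) > 3:2 (1.500), so the master fills the width.
That makes the image 3269.87 px tall (7815 / 2.390).
Leftover height: 5210 − 3269.87 = 1940.13 px → 970.06 each side.

970 px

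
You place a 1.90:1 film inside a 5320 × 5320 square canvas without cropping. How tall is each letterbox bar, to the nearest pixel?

1260 px

1.90:1 is wider than square, so it spans the full width.
Content height = 5320 / 1.900 ≈ 2800.00 px.
Black = 5320 − 2800.00 = 2520.00 px, or 1260.00 per bar.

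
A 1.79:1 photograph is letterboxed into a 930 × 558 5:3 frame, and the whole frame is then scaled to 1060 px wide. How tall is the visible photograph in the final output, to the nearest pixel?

Fitted into 930×558, the photograph spans the width; its height is 930 / 1.790 ≈ 519.55 px.
Scaling 930 → 1060 is ×1.1398, so the height becomes 519.55 × 1.1398 ≈ 592.18 px.

592 px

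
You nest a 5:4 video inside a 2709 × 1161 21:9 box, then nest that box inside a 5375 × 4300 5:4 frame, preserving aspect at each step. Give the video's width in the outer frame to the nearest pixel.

First fit — 5:4 into 2709×1161 spans the height: 1451.25 × 1161.00.
Second fit — the 21:9 canvas into 5375×4300 spans the width: 5375.00 × 2303.57 (×1.9841 from 2709×1161).
So the video's width is 1451.25 × 1.9841 ≈ 2879.46.

2879 px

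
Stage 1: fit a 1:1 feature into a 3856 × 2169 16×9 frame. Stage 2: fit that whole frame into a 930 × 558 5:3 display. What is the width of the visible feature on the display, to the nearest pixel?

523 px

First fit — 1:1 into 3856×2169 spans the height: 2169.00 × 2169.00.
The 16×9 canvas is width-limited in 930×558, giving 930.00 × 523.12; scale factor 0.2412.
Applying the same ×0.2412: 2169.00 → 523.12.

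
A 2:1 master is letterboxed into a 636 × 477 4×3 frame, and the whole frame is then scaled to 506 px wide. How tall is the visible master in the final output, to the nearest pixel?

Fitted into 636×477, the master spans the width; its height is 636 × 1/2 ≈ 318.00 px.
Resizing to 506 px wide multiplies everything by 0.7956: 318.00 → 253.00 px.

253 px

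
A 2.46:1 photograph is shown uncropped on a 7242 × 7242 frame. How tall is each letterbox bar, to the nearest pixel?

2.46:1 (2.460) > square (1.000), so the photograph fills the width.
Content height = 7242 / 2.460 ≈ 2943.90 px.
Black = 7242 − 2943.90 = 4298.10 px, or 2149.05 per bar.

2149 px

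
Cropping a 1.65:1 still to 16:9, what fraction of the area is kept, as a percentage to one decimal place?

92.8%

16:9 is wider than 1.65:1, so the crop keeps the full width and trims the height.
Fraction kept = (1.650)/(1.778) ≈ 92.81%.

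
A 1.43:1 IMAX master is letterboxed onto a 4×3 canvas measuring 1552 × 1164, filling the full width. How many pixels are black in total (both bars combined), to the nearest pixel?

The master is 1552 / 1.430 ≈ 1085.3147 px tall.
Leftover height: 1164 − 1085.3147 = 78.6853 px.
Bar area = 78.6853 × 1552 ≈ 122120 px.

122120 pixels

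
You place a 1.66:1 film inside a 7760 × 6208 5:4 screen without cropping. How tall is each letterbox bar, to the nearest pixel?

767 px

1.66:1 is wider than 5:4, so it spans the full width.
Content height = 7760 / 1.660 ≈ 4674.70 px.
Black = 6208 − 4674.70 = 1533.30 px, or 766.65 per bar.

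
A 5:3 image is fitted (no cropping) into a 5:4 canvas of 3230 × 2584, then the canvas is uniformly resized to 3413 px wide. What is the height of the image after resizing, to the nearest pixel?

At 3230×2584 the image is width-limited, so height = 3230 × 3/5 ≈ 1938.00 px.
Scaling 3230 → 3413 is ×1.0567, so the height becomes 1938.00 × 1.0567 ≈ 2047.80 px.

2048 px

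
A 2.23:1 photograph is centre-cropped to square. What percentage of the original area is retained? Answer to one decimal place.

square is narrower than 2.23:1, so the crop keeps the full height and trims the width.
Fraction kept = (1.000)/(2.230) ≈ 44.84%.

44.8%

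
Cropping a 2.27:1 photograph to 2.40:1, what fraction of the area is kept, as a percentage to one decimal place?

2.40:1 is wider than 2.27:1, so the crop keeps the full width and trims the height.
Fraction kept = (2.270)/(2.400) ≈ 94.58%.

94.6%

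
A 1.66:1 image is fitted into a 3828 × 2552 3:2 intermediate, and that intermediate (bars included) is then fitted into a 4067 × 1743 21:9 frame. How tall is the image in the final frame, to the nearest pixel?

1.66:1 in 3828×2552: fills the width, so the image is 3828.00 × 2306.02.
The 3:2 canvas is height-limited in 4067×1743, giving 2614.50 × 1743.00; scale factor 0.6830.
The image scales with it: height 2306.02 × 0.6830 ≈ 1575.00.

1575 px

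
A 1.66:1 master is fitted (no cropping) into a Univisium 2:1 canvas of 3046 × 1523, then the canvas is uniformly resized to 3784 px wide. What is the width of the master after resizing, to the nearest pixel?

Fitted into 3046×1523, the master spans the height; its width is 1523 × 1.660 ≈ 2528.18 px.
The frame scales by 3784/3046 = 1.2423; 2528.18 × 1.2423 ≈ 3140.72 px.

3141 px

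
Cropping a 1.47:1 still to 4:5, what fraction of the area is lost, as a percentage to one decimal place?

45.6%

4:5 is narrower than 1.47:1, so the crop keeps the full height and trims the width.
Fraction kept = (0.800)/(1.470) ≈ 54.42%, so 45.58% is lost.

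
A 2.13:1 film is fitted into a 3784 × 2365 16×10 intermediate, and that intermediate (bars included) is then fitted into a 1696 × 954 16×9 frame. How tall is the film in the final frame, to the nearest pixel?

717 px

2.13:1 in 3784×2365: fills the width, so the film is 3784.00 × 1776.53.
The 16×10 canvas is height-limited in 1696×954, giving 1526.40 × 954.00; scale factor 0.4034.
The film scales with it: height 1776.53 × 0.4034 ≈ 716.62.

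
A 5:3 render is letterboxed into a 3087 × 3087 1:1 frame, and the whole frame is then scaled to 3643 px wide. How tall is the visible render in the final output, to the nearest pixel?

In the 3087×3087 frame the render fills the width: height = 3087 × 3/5 ≈ 1852.20 px.
Resizing to 3643 px wide multiplies everything by 1.1801: 1852.20 → 2185.80 px.

2186 px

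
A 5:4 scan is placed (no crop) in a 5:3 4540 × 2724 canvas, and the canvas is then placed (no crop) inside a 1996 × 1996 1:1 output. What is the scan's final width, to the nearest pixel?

First fit — 5:4 into 4540×2724 spans the height: 3405.00 × 2724.00.
Second fit — the 5:3 canvas into 1996×1996 spans the width: 1996.00 × 1197.60 (×0.4396 from 4540×2724).
So the scan's width is 3405.00 × 0.4396 ≈ 1497.00.

1497 px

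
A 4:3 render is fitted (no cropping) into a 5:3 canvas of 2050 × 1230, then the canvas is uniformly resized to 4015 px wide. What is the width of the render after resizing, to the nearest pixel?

At 2050×1230 the render is height-limited, so width = 1230 × 4/3 ≈ 1640.00 px.
The frame scales by 4015/2050 = 1.9585; 1640.00 × 1.9585 ≈ 3212.00 px.

3212 px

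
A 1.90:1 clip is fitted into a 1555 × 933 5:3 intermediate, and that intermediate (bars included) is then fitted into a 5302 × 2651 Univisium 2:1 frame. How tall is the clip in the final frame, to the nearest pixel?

1.90:1 in 1555×933: fills the width, so the clip is 1555.00 × 818.42.
5:3 in 5302×2651: fills the height, so the intermediate becomes 4418.33 × 2651.00 — a scale of ×2.8414.
So the clip's height is 818.42 × 2.8414 ≈ 2325.44.

2325 px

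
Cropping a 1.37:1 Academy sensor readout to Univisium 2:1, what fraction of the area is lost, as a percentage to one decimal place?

Univisium 2:1 is wider than 1.37:1 Academy, so the crop keeps the full width and trims the height.
Area ratio = (1.370)/(2.000) = 68.50%; the remaining 31.50% is cropped out.

31.5%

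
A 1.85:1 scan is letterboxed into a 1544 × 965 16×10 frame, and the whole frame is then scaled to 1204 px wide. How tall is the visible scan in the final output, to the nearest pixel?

651 px

Fitted into 1544×965, the scan spans the width; its height is 1544 / 1.850 ≈ 834.59 px.
Resizing to 1204 px wide multiplies everything by 0.7798: 834.59 → 650.81 px.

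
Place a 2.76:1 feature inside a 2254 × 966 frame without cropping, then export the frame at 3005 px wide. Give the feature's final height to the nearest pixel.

1089 px

Fitted into 2254×966, the feature spans the width; its height is 2254 / 2.760 ≈ 816.67 px.
Scaling 2254 → 3005 is ×1.3332, so the height becomes 816.67 × 1.3332 ≈ 1088.77 px.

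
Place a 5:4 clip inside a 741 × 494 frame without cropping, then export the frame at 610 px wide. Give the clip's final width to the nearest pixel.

In the 741×494 frame the clip fills the height: width = 494 × 5/4 ≈ 617.50 px.
Scaling 741 → 610 is ×0.8232, so the width becomes 617.50 × 0.8232 ≈ 508.33 px.

508 px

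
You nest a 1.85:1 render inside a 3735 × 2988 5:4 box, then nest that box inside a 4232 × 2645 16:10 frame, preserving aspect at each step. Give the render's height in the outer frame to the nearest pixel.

1787 px

1.85:1 in 3735×2988: fills the width, so the render is 3735.00 × 2018.92.
5:4 in 4232×2645: fills the height, so the intermediate becomes 3306.25 × 2645.00 — a scale of ×0.8852.
So the render's height is 2018.92 × 0.8852 ≈ 1787.16.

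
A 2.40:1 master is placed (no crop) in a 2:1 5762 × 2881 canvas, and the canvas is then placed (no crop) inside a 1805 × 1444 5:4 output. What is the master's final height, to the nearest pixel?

2.40:1 in 5762×2881: fills the width, so the master is 5762.00 × 2400.83.
Second fit — the 2:1 canvas into 1805×1444 spans the width: 1805.00 × 902.50 (×0.3133 from 5762×2881).
So the master's height is 2400.83 × 0.3133 ≈ 752.08.

752 px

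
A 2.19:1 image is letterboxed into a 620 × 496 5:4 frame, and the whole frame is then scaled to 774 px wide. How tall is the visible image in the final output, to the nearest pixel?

At 620×496 the image is width-limited, so height = 620 / 2.190 ≈ 283.11 px.
The frame scales by 774/620 = 1.2484; 283.11 × 1.2484 ≈ 353.42 px.

353 px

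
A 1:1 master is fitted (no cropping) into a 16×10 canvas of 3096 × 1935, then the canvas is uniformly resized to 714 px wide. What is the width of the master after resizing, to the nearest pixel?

Fitted into 3096×1935, the master spans the height; its width is 1935 × 1/1 ≈ 1935.00 px.
Resizing to 714 px wide multiplies everything by 0.2306: 1935.00 → 446.25 px.

446 px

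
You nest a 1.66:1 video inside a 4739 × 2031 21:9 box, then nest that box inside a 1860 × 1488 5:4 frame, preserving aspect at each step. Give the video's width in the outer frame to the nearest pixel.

1323 px

First fit — 1.66:1 into 4739×2031 spans the height: 3371.46 × 2031.00.
Second fit — the 21:9 canvas into 1860×1488 spans the width: 1860.00 × 797.14 (×0.3925 from 4739×2031).
So the video's width is 3371.46 × 0.3925 ≈ 1323.26.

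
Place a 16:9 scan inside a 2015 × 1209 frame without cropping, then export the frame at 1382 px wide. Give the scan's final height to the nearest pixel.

777 px

In the 2015×1209 frame the scan fills the width: height = 2015 × 9/16 ≈ 1133.44 px.
Scaling 2015 → 1382 is ×0.6859, so the height becomes 1133.44 × 0.6859 ≈ 777.38 px.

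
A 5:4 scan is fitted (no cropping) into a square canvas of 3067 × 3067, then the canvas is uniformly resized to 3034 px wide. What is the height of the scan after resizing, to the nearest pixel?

At 3067×3067 the scan is width-limited, so height = 3067 × 4/5 ≈ 2453.60 px.
Scaling 3067 → 3034 is ×0.9892, so the height becomes 2453.60 × 0.9892 ≈ 2427.20 px.

2427 px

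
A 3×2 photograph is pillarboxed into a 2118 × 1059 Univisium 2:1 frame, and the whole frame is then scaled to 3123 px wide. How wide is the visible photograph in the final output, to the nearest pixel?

2342 px

In the 2118×1059 frame the photograph fills the height: width = 1059 × 3/2 ≈ 1588.50 px.
Scaling 2118 → 3123 is ×1.4745, so the width becomes 1588.50 × 1.4745 ≈ 2342.25 px.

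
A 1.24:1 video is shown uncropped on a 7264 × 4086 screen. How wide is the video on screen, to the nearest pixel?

Since 1.240 < 1.778, the video is height-limited.
The video is 4086 × 1.240 ≈ 5066.64 px wide.

5067 px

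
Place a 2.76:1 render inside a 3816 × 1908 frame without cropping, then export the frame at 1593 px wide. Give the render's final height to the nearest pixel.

In the 3816×1908 frame the render fills the width: height = 3816 / 2.760 ≈ 1382.61 px.
The frame scales by 1593/3816 = 0.4175; 1382.61 × 0.4175 ≈ 577.17 px.

577 px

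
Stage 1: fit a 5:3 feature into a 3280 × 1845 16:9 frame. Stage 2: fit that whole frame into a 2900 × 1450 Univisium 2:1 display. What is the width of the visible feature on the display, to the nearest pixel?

2417 px

5:3 in 3280×1845: fills the height, so the feature is 3075.00 × 1845.00.
Second fit — the 16:9 canvas into 2900×1450 spans the height: 2577.78 × 1450.00 (×0.7859 from 3280×1845).
So the feature's width is 3075.00 × 0.7859 ≈ 2416.67.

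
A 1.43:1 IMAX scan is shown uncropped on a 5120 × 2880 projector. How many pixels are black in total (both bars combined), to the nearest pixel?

2884608 pixels

1.43:1 IMAX is narrower than 16:9, so it spans the full height.
Content width = 2880 × 1.430 ≈ 4118.4000 px.
Leftover width: 5120 − 4118.4000 = 1001.6000 px.
That's 1001.6000 × 2880 ≈ 2884608 black pixels.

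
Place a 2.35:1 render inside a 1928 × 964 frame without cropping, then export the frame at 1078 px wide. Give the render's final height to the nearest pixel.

459 px

In the 1928×964 frame the render fills the width: height = 1928 / 2.350 ≈ 820.43 px.
Scaling 1928 → 1078 is ×0.5591, so the height becomes 820.43 × 0.5591 ≈ 458.72 px.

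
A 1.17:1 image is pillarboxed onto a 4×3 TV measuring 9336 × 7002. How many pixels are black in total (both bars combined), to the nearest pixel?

Since 1.170 < 1.333, the image is height-limited.
The image is 7002 × 1.170 ≈ 8192.3400 px wide.
9336 − 8192.3400 = 1143.6600 px of bars.
Bar area = 1143.6600 × 7002 ≈ 8007907 px.

8007907 pixels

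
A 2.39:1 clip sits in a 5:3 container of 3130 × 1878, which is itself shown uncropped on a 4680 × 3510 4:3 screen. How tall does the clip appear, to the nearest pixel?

Inside the 3130×1878 canvas the clip is width-limited at 3130.00 × 1309.62.
The 5:3 canvas is width-limited in 4680×3510, giving 4680.00 × 2808.00; scale factor 1.4952.
The clip scales with it: height 1309.62 × 1.4952 ≈ 1958.16.

1958 px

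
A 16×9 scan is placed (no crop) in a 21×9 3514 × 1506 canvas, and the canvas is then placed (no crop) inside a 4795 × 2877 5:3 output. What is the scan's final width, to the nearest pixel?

First fit — 16×9 into 3514×1506 spans the height: 2677.33 × 1506.00.
The 21×9 canvas is width-limited in 4795×2877, giving 4795.00 × 2055.00; scale factor 1.3645.
The scan scales with it: width 2677.33 × 1.3645 ≈ 3653.33.

3653 px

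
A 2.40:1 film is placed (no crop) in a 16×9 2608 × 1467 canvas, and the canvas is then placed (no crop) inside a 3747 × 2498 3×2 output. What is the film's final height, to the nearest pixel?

1561 px

First fit — 2.40:1 into 2608×1467 spans the width: 2608.00 × 1086.67.
The 16×9 canvas is width-limited in 3747×2498, giving 3747.00 × 2107.69; scale factor 1.4367.
So the film's height is 1086.67 × 1.4367 ≈ 1561.25.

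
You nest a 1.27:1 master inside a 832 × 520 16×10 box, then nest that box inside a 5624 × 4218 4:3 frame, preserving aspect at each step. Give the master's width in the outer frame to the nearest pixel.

4464 px

First fit — 1.27:1 into 832×520 spans the height: 660.40 × 520.00.
Second fit — the 16×10 canvas into 5624×4218 spans the width: 5624.00 × 3515.00 (×6.7596 from 832×520).
The master scales with it: width 660.40 × 6.7596 ≈ 4464.05.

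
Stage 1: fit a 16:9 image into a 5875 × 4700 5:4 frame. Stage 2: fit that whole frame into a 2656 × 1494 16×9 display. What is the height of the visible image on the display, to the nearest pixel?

First fit — 16:9 into 5875×4700 spans the width: 5875.00 × 3304.69.
Second fit — the 5:4 canvas into 2656×1494 spans the height: 1867.50 × 1494.00 (×0.3179 from 5875×4700).
So the image's height is 3304.69 × 0.3179 ≈ 1050.47.

1050 px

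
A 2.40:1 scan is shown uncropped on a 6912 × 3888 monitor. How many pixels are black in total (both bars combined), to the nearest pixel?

6967296 pixels

2.40:1 (2.400) > 16×9 (1.778), so the scan fills the width.
The scan is 6912 / 2.400 ≈ 2880.0000 px tall.
Leftover height: 3888 − 2880.0000 = 1008.0000 px.
Across the 6912-px span: 1008.0000 × 6912 ≈ 6967296 px.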